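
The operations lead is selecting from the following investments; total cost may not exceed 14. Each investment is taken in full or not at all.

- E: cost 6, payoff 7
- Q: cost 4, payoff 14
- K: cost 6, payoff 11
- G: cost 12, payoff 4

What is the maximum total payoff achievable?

25

Take Q and K: cost 4 + 6 = 10 ≤ 14, payoff 14 + 11 = 25.
No other feasible combination does better.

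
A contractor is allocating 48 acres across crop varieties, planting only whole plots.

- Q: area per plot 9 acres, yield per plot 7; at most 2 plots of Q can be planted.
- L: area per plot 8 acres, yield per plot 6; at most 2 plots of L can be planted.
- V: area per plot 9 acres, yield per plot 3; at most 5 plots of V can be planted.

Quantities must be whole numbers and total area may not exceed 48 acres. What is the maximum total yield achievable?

This is a bounded integer knapsack.
Q has the best ratio (7/9); taking only Q gives at most 2×7 = 14 (stopped by the supply cap of 2).
Mixing does better — 2×Q, 2×L, and 1×V: area 43 ≤ 48, yield 2·7 + 2·6 + 1·3 = 29.

29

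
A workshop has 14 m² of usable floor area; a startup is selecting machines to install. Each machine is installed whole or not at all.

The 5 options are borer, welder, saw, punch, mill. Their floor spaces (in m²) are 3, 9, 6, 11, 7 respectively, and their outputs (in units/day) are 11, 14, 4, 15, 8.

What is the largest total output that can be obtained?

26

borer + welder: floor space 3 + 9 = 12 ≤ 14, output 11 + 14 = 25.
borer + punch: floor space 3 + 11 = 14 ≤ 14, output 11 + 15 = 26.
Best is borer and punch with total output 26.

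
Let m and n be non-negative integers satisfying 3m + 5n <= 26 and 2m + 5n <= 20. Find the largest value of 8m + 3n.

64

Relaxing integrality, the LP optimum is 69.33 at (m,n) = (8.67, 0), which is not an integer point.
(m,n)=(8,0): 3·8+5·0=24≤26, 2·8+5·0=16≤20, objective 64.
(m,n)=(7,1): 3·7+5·1=26≤26, 2·7+5·1=19≤20, objective 59.
(m,n)=(7,0): 3·7+5·0=21≤26, 2·7+5·0=14≤20, objective 56.
No feasible integer point exceeds 64.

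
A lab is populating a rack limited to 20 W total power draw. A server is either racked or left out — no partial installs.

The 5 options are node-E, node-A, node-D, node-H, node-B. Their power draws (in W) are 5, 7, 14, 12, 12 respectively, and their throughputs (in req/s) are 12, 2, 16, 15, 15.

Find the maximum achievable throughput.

This is a 0-1 knapsack instance.
Allowing fractional choices, the relaxed optimum would be about 30.8, but servers are indivisible.
node-E + node-D: power draw 5 + 14 = 19 ≤ 20, throughput 12 + 16 = 28.
node-E + node-H: power draw 5 + 12 = 17 ≤ 20, throughput 12 + 15 = 27.
Best is node-E and node-D with total throughput 28.

28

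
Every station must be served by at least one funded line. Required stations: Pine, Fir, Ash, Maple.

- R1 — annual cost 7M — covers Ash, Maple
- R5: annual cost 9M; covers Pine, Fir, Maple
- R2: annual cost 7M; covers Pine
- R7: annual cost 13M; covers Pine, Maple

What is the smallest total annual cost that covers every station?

Choose R1 and R5: together they cover Pine, Fir, Ash, Maple — every station.
Total annual cost: 7 + 9 = 16.
No cover costs less than 16.

16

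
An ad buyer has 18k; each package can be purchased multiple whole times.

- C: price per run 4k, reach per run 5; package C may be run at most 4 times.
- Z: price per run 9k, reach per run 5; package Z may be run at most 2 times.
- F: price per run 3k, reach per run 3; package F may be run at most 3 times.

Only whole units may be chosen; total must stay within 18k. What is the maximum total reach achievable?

C has the best ratio (5/4); taking only C gives at most 4×5 = 20 (stopped by the price limit).
Mixing does better — 3×C and 2×F: price 18 ≤ 18, reach 3·5 + 2·3 = 21.

21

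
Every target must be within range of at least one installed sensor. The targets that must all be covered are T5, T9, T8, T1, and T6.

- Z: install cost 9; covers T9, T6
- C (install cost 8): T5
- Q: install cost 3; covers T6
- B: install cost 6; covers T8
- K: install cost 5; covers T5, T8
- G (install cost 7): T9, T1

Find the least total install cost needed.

This is a weighted set-cover instance.
Choose Q, K, and G: together they cover T5, T9, T8, T1, T6 — every target.
Total install cost: 3 + 5 + 7 = 15.
No cover costs less than 15.

15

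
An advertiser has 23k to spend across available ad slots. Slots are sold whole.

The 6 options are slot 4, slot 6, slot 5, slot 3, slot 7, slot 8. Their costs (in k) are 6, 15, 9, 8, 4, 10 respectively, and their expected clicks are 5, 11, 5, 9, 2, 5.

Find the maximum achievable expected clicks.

20

Allowing fractional choices, the relaxed optimum would be about 20.6, but ad slots are indivisible.
slot 4 + slot 5 + slot 3: cost 6 + 9 + 8 = 23 ≤ 23, expected clicks 5 + 5 + 9 = 19.
slot 4 + slot 3 + slot 7: cost 6 + 8 + 4 = 18 ≤ 23, expected clicks 5 + 9 + 2 = 16.
slot 6 + slot 3: cost 15 + 8 = 23 ≤ 23, expected clicks 11 + 9 = 20.
Best is slot 6 and slot 3 with total expected clicks 20.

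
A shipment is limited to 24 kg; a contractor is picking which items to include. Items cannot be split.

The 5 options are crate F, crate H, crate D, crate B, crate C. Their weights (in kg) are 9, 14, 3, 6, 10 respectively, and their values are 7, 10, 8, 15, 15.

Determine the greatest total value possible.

38

Allowing fractional choices, the relaxed optimum would be about 41.9, but items are indivisible.
crate D + crate B + crate C: weight 3 + 6 + 10 = 19 ≤ 24, value 8 + 15 + 15 = 38.
crate H + crate D + crate B: weight 14 + 3 + 6 = 23 ≤ 24, value 10 + 8 + 15 = 33.
Best is crate D, crate B, and crate C with total value 38.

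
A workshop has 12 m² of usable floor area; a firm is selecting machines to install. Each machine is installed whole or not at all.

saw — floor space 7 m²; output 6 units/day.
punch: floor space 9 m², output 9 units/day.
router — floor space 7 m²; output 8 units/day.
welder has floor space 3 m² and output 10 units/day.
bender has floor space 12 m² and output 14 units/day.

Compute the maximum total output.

19

This is an integer program with binary decision variables.
router + welder: floor space 7 + 3 = 10 ≤ 12, output 8 + 10 = 18.
punch + welder: floor space 9 + 3 = 12 ≤ 12, output 9 + 10 = 19.
Best is punch and welder with total output 19.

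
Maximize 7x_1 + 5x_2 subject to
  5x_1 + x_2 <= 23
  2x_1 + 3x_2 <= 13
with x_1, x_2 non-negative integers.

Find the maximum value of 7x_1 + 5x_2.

33

(x_1,x_2)=(4,1): 5·4+1·1=21≤23, 2·4+3·1=11≤13, objective 33.
(x_1,x_2)=(3,2): 5·3+1·2=17≤23, 2·3+3·2=12≤13, objective 31.
The best lattice point is (4,1), giving 33.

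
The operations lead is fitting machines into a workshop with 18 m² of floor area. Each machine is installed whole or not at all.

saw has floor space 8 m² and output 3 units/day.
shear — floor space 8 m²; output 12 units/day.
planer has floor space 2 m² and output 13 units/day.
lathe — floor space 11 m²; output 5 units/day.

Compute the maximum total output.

Allowing fractional choices, the relaxed optimum would be about 28.6, but machines are indivisible.
saw + shear + planer: floor space 8 + 8 + 2 = 18 ≤ 18, output 3 + 12 + 13 = 28.
shear + planer: floor space 8 + 2 = 10 ≤ 18, output 12 + 13 = 25.
Best is saw, shear, and planer with total output 28.

28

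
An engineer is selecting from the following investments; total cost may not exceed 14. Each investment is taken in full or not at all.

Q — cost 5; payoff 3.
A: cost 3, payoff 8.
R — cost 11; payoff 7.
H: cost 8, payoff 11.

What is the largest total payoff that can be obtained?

Take A and H: cost 3 + 8 = 11 ≤ 14, payoff 8 + 11 = 19.
No other feasible combination does better.

19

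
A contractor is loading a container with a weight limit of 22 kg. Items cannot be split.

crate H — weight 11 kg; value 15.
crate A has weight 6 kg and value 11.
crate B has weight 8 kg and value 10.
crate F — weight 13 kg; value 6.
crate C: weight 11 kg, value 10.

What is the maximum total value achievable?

26

crate H + crate B: weight 11 + 8 = 19 ≤ 22, value 15 + 10 = 25.
crate H + crate A: weight 11 + 6 = 17 ≤ 22, value 15 + 11 = 26.
Best is crate H and crate A with total value 26.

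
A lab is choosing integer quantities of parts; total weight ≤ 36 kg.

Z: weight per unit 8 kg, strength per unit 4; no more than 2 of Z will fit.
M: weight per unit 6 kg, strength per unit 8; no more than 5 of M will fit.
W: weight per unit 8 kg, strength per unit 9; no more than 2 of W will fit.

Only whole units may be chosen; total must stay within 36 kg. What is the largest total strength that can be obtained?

42

This is a bounded integer knapsack.
M has the best ratio (8/6); taking only M gives at most 5×8 = 40 (stopped by the supply cap of 5).
Mixing does better — 3×M and 2×W: weight 34 ≤ 36, strength 3·8 + 2·9 = 42.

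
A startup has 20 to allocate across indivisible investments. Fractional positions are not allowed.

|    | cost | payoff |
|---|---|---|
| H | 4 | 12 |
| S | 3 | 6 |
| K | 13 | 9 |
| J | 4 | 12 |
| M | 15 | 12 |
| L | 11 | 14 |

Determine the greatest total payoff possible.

This is a 0-1 knapsack instance.
Allowing fractional choices, the relaxed optimum would be about 41.5, but investments are indivisible.
H + S + L: cost 4 + 3 + 11 = 18 ≤ 20, payoff 12 + 6 + 14 = 32.
H + J + L: cost 4 + 4 + 11 = 19 ≤ 20, payoff 12 + 12 + 14 = 38.
S + J + L: cost 3 + 4 + 11 = 18 ≤ 20, payoff 6 + 12 + 14 = 32.
Best is H, J, and L with total payoff 38.

38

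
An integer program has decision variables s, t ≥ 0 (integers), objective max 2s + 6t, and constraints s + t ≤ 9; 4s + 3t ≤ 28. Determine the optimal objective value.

(s,t)=(0,9): 1·0+1·9=9≤9, 4·0+3·9=27≤28, objective 54.
(s,t)=(1,8): 1·1+1·8=9≤9, 4·1+3·8=28≤28, objective 50.
(s,t)=(0,8): 1·0+1·8=8≤9, 4·0+3·8=24≤28, objective 48.
No feasible integer point exceeds 54.

54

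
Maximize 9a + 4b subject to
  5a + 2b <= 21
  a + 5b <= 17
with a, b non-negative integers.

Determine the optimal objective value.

36

The continuous relaxation peaks at (3.09, 2.78) with value 38.91; rounding to a feasible lattice point costs some objective.
(a,b)=(4,0): 5·4+2·0=20≤21, 1·4+5·0=4≤17, objective 36.
(a,b)=(3,2): 5·3+2·2=19≤21, 1·3+5·2=13≤17, objective 35.
(a,b)=(3,1): 5·3+2·1=17≤21, 1·3+5·1=8≤17, objective 31.
The best lattice point is (4,0), giving 36.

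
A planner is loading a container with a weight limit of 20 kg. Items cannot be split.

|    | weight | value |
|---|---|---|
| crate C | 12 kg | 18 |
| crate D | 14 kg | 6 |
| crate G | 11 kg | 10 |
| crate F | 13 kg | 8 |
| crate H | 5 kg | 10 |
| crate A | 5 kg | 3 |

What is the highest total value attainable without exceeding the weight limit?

Take crate C and crate H: weight 12 + 5 = 17 ≤ 20, value 18 + 10 = 28.
No other feasible combination does better.

28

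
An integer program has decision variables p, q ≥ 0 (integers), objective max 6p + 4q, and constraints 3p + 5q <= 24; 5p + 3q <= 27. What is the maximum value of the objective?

32

Relaxing integrality, the LP optimum is 33.38 at (p,q) = (3.94, 2.44), which is not an integer point.
(p,q)=(4,2) is feasible, giving 32.
(p,q)=(3,3) is feasible, giving 30.
Maximum is 32 at (p,q)=(4,2).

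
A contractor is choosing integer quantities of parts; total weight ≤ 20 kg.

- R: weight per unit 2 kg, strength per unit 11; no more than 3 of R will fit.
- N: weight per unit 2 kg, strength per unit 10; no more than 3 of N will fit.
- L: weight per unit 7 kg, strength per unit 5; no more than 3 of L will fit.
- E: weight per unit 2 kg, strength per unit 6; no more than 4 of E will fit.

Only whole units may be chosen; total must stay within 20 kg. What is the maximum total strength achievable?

87

3×R, 3×N, and 4×E: weight 20 ≤ 20, strength 3·11 + 3·10 + 4·6 = 87.
3×R, 3×N, and 3×E: weight 18 ≤ 20, strength 3·11 + 3·10 + 3·6 = 81.
Best is 87.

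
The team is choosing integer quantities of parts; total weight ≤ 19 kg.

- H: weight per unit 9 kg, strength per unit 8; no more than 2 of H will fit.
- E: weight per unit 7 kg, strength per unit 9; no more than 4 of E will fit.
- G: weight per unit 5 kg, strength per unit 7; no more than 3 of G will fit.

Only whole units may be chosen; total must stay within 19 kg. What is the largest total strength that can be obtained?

G has the best ratio (7/5); taking only G gives at most 3×7 = 21 (stopped by the weight limit).
Mixing does better — 2×E and 1×G: weight 19 ≤ 19, strength 2·9 + 1·7 = 25.

25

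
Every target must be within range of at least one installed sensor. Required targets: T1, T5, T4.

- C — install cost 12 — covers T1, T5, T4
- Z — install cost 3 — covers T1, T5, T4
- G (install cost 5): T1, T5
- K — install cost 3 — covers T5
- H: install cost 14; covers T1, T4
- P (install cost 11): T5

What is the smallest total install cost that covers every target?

3

Z alone covers T1, T5, T4 — every target.
Total install cost: 3.
No cover costs less than 3.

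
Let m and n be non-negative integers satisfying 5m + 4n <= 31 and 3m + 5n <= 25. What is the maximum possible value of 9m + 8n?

54

The continuous relaxation peaks at (4.23, 2.46) with value 57.77; rounding to a feasible lattice point costs some objective.
(m,n)=(6,0) is feasible, giving 54.
(m,n)=(5,1) is feasible, giving 53.
(m,n)=(4,2) is feasible, giving 52.
No feasible integer point exceeds 54.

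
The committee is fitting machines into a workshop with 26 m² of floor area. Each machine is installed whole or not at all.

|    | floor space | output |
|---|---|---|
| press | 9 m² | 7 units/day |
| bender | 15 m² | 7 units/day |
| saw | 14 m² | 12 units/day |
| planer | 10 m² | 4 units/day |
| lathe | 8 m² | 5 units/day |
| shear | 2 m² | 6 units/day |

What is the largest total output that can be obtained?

Allowing fractional choices, the relaxed optimum would be about 25.6, but machines are indivisible.
press + saw + shear: floor space 9 + 14 + 2 = 25 ≤ 26, output 7 + 12 + 6 = 25.
saw + lathe + shear: floor space 14 + 8 + 2 = 24 ≤ 26, output 12 + 5 + 6 = 23.
saw + planer + shear: floor space 14 + 10 + 2 = 26 ≤ 26, output 12 + 4 + 6 = 22.
Best is press, saw, and shear with total output 25.

25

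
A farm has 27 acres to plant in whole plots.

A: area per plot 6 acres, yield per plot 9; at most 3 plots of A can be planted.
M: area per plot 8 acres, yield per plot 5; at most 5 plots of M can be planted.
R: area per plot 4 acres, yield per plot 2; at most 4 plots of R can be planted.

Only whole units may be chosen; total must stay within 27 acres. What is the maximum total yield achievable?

32

Take 3×A and 1×M: area 26 ≤ 27, yield 3·9 + 1·5 = 32.
A has the best ratio (9/6) and is taken to its limit of 3; remaining capacity is filled optimally with the others.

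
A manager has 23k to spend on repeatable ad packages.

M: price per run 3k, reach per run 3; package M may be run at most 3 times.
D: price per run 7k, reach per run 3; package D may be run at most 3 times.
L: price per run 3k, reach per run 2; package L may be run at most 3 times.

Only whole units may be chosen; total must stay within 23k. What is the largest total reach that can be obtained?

2×M, 1×D, and 3×L: price 22 ≤ 23, reach 2·3 + 1·3 + 3·2 = 15.
3×M, 1×D, and 2×L: price 22 ≤ 23, reach 3·3 + 1·3 + 2·2 = 16.
Best is 16.

16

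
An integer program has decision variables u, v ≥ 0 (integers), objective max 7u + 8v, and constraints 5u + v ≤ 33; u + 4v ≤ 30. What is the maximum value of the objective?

83

Relaxing integrality, the LP optimum is 86.84 at (u,v) = (5.37, 6.16), which is not an integer point.
(u,v)=(5,6): 5·5+1·6=31≤33, 1·5+4·6=29≤30, objective 83.
(u,v)=(4,6): 5·4+1·6=26≤33, 1·4+4·6=28≤30, objective 76.
No feasible integer point exceeds 83.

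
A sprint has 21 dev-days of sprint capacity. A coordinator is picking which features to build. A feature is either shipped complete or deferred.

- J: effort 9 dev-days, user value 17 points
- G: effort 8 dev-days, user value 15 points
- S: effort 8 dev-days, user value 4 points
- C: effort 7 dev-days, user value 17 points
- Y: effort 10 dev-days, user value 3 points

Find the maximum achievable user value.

G + C: effort 8 + 7 = 15 ≤ 21, user value 15 + 17 = 32.
J + G: effort 9 + 8 = 17 ≤ 21, user value 17 + 15 = 32.
J + C: effort 9 + 7 = 16 ≤ 21, user value 17 + 17 = 34.
Best is J and C with total user value 34.

34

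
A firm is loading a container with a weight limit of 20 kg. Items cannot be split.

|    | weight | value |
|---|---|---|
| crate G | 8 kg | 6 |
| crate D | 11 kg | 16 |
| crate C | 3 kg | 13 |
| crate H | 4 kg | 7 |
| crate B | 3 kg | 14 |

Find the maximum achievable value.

43

Take crate D, crate C, and crate B: weight 11 + 3 + 3 = 17 ≤ 20, value 16 + 13 + 14 = 43.
No other feasible combination does better.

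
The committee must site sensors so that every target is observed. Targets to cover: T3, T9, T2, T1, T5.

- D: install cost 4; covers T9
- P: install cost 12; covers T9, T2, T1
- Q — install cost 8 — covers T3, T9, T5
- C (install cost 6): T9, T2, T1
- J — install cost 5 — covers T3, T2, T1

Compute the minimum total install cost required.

This is a weighted set-cover instance.
The greedy cost-per-new-target heuristic would pick J, D, and Q for 17, but a cheaper cover exists.
Choose Q and J: together they cover T3, T9, T2, T1, T5 — every target.
Total install cost: 8 + 5 = 13.
No cover costs less than 13.

13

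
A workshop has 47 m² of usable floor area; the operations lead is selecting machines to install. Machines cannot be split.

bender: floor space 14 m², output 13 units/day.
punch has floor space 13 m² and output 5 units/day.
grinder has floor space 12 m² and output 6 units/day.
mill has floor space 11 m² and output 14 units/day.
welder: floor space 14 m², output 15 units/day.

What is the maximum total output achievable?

42

Take bender, mill, and welder: floor space 14 + 11 + 14 = 39 ≤ 47, output 13 + 14 + 15 = 42.
No other feasible combination does better.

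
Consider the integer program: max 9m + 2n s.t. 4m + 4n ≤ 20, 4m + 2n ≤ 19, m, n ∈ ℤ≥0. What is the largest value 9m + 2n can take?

38

The continuous relaxation peaks at (4.75, 0) with value 42.75; rounding to a feasible lattice point costs some objective.
(m,n)=(4,1): 4·4+4·1=20≤20, 4·4+2·1=18≤19, objective 38.
(m,n)=(4,0): 4·4+4·0=16≤20, 4·4+2·0=16≤19, objective 36.
(m,n)=(3,2): 4·3+4·2=20≤20, 4·3+2·2=16≤19, objective 31.
No feasible integer point exceeds 38.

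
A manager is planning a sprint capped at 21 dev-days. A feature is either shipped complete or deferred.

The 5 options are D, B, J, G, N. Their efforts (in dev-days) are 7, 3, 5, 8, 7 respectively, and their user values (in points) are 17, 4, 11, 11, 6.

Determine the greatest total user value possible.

Allowing fractional choices, the relaxed optimum would be about 40.3, but features are indivisible.
D + J + N: effort 7 + 5 + 7 = 19 ≤ 21, user value 17 + 11 + 6 = 34.
D + J + G: effort 7 + 5 + 8 = 20 ≤ 21, user value 17 + 11 + 11 = 39.
D + B + J: effort 7 + 3 + 5 = 15 ≤ 21, user value 17 + 4 + 11 = 32.
Best is D, J, and G with total user value 39.

39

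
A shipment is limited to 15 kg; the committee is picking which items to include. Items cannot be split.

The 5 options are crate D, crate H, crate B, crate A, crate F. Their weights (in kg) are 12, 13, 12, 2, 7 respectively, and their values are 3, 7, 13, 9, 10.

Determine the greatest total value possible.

Treat it as a binary knapsack problem.
crate A + crate F: weight 2 + 7 = 9 ≤ 15, value 9 + 10 = 19.
crate B + crate A: weight 12 + 2 = 14 ≤ 15, value 13 + 9 = 22.
Best is crate B and crate A with total value 22.

22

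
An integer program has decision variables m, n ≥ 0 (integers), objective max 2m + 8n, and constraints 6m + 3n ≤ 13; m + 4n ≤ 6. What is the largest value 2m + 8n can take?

The continuous relaxation peaks at (0, 1.5) with value 12.00; rounding to a feasible lattice point costs some objective.
(m,n)=(1,1): 6·1+3·1=9≤13, 1·1+4·1=5≤6, objective 10.
(m,n)=(0,1): 6·0+3·1=3≤13, 1·0+4·1=4≤6, objective 8.
(m,n)=(2,0): 6·2+3·0=12≤13, 1·2+4·0=2≤6, objective 4.
Maximum is 10 at (m,n)=(1,1).

10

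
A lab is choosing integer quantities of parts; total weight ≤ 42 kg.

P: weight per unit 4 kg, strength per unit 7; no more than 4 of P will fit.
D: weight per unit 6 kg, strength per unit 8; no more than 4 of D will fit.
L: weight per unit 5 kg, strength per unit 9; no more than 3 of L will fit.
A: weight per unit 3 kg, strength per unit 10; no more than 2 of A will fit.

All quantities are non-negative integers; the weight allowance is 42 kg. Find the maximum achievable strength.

77

A has the best ratio (10/3); taking only A gives at most 2×10 = 20 (stopped by the supply cap of 2).
Mixing does better — 2×P, 2×D, 3×L, and 2×A: weight 41 ≤ 42, strength 2·7 + 2·8 + 3·9 + 2·10 = 77.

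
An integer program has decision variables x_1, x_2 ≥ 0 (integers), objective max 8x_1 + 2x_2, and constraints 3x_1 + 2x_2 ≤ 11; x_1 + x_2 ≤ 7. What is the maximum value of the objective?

26

(x_1,x_2)=(3,1): 3·3+2·1=11≤11, 1·3+1·1=4≤7, objective 26.
(x_1,x_2)=(3,0): 3·3+2·0=9≤11, 1·3+1·0=3≤7, objective 24.
(x_1,x_2)=(2,2): 3·2+2·2=10≤11, 1·2+1·2=4≤7, objective 20.
No feasible integer point exceeds 26.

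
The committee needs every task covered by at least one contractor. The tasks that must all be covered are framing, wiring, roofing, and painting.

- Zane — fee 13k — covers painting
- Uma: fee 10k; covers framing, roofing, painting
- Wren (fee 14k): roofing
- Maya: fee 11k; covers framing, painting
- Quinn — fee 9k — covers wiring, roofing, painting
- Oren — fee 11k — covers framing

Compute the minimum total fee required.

19

Choose Uma and Quinn: together they cover framing, wiring, roofing, painting — every task.
Total fee: 10 + 9 = 19.
No cover costs less than 19.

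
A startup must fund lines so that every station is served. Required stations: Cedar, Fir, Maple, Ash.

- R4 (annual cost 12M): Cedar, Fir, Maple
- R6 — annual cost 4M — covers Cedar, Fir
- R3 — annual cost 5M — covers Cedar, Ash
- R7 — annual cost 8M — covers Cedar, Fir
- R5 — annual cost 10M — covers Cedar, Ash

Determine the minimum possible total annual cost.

17

The greedy cost-per-new-station heuristic would pick R6, R3, and R4 for 21, but a cheaper cover exists.
Choose R4 and R3: together they cover Cedar, Fir, Maple, Ash — every station.
Total annual cost: 12 + 5 = 17.
No cover costs less than 17.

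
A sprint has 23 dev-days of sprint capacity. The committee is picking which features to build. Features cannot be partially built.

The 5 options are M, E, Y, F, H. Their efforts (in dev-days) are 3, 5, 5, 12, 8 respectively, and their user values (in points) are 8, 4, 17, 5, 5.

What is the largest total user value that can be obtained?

M + Y + H: effort 3 + 5 + 8 = 16 ≤ 23, user value 8 + 17 + 5 = 30.
M + E + Y + H: effort 3 + 5 + 5 + 8 = 21 ≤ 23, user value 8 + 4 + 17 + 5 = 34.
M + Y + F: effort 3 + 5 + 12 = 20 ≤ 23, user value 8 + 17 + 5 = 30.
Best is M, E, Y, and H with total user value 34.

34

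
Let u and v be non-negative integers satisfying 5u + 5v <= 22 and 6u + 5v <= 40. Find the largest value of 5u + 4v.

The continuous relaxation peaks at (4.4, 0) with value 22.00; rounding to a feasible lattice point costs some objective.
(u,v)=(4,0) is feasible, giving 20.
(u,v)=(3,1) is feasible, giving 19.
(u,v)=(3,0) is feasible, giving 15.
The best lattice point is (4,0), giving 20.

20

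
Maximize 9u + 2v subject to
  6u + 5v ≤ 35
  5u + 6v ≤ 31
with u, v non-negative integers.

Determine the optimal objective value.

The continuous relaxation peaks at (5.83, 0) with value 52.50; rounding to a feasible lattice point costs some objective.
(u,v)=(5,1): 6·5+5·1=35≤35, 5·5+6·1=31≤31, objective 47.
(u,v)=(5,0): 6·5+5·0=30≤35, 5·5+6·0=25≤31, objective 45.
(u,v)=(4,1): 6·4+5·1=29≤35, 5·4+6·1=26≤31, objective 38.
No feasible integer point exceeds 47.

47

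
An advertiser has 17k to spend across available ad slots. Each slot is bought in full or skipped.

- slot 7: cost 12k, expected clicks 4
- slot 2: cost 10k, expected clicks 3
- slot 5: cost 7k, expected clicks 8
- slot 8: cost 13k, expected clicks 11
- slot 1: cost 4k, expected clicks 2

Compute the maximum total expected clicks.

Take slot 8 and slot 1: cost 13 + 4 = 17 ≤ 17, expected clicks 11 + 2 = 13.
No other feasible combination does better.

13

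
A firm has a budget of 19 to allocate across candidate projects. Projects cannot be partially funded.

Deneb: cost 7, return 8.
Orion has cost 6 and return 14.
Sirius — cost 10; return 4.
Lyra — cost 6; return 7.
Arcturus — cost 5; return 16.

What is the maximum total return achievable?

38

Take Deneb, Orion, and Arcturus: cost 7 + 6 + 5 = 18 ≤ 19, return 8 + 14 + 16 = 38.
No other feasible combination does better.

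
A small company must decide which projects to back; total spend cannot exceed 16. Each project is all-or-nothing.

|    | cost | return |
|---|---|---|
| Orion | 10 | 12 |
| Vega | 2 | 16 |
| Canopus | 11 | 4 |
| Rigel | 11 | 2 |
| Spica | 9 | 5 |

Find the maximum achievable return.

28

Allowing fractional choices, the relaxed optimum would be about 30.2, but projects are indivisible.
Orion + Vega: cost 10 + 2 = 12 ≤ 16, return 12 + 16 = 28.
Vega + Canopus: cost 2 + 11 = 13 ≤ 16, return 16 + 4 = 20.
Vega + Spica: cost 2 + 9 = 11 ≤ 16, return 16 + 5 = 21.
Best is Orion and Vega with total return 28.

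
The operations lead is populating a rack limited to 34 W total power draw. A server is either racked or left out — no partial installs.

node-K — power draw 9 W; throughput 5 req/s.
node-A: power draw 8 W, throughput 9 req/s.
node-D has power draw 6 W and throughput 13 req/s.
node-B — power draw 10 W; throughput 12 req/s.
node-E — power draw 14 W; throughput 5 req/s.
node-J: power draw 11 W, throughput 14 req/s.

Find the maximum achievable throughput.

41

node-K + node-A + node-D + node-B: power draw 9 + 8 + 6 + 10 = 33 ≤ 34, throughput 5 + 9 + 13 + 12 = 39.
node-K + node-A + node-D + node-J: power draw 9 + 8 + 6 + 11 = 34 ≤ 34, throughput 5 + 9 + 13 + 14 = 41.
node-D + node-B + node-J: power draw 6 + 10 + 11 = 27 ≤ 34, throughput 13 + 12 + 14 = 39.
Best is node-K, node-A, node-D, and node-J with total throughput 41.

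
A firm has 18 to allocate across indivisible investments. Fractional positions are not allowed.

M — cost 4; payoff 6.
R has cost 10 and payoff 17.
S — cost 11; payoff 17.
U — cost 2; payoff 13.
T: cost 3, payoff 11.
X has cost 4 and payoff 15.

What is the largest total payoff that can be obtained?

Take M, U, T, and X: cost 4 + 2 + 3 + 4 = 13 ≤ 18, payoff 6 + 13 + 11 + 15 = 45.
No feasible combination exceeds this.

45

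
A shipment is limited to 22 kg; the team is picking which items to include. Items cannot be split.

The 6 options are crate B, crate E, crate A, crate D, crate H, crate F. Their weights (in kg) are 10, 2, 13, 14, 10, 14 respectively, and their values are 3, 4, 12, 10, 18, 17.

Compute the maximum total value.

Take crate B, crate E, and crate H: weight 10 + 2 + 10 = 22 ≤ 22, value 3 + 4 + 18 = 25.
No other feasible combination does better.

25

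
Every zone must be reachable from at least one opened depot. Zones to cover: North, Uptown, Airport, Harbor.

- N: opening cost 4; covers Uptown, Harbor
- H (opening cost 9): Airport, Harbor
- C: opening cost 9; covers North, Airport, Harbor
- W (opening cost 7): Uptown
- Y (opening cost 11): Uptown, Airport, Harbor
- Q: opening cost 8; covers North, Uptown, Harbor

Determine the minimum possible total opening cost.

13

This is an integer covering problem.
Choose N and C: together they cover North, Uptown, Airport, Harbor — every zone.
Total opening cost: 4 + 9 = 13.
No cover costs less than 13.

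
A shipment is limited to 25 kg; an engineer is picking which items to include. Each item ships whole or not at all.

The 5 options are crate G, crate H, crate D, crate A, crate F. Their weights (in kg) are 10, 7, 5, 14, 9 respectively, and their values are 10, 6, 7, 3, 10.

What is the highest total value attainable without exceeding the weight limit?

This is an integer program with binary decision variables.
Allowing fractional choices, the relaxed optimum would be about 27.9, but items are indivisible.
crate G + crate H + crate D: weight 10 + 7 + 5 = 22 ≤ 25, value 10 + 6 + 7 = 23.
crate G + crate D + crate F: weight 10 + 5 + 9 = 24 ≤ 25, value 10 + 7 + 10 = 27.
crate H + crate D + crate F: weight 7 + 5 + 9 = 21 ≤ 25, value 6 + 7 + 10 = 23.
Best is crate G, crate D, and crate F with total value 27.

27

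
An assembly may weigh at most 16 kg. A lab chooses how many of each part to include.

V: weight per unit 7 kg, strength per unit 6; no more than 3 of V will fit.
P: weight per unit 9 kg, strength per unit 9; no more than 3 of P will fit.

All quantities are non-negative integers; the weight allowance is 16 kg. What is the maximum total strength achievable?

15

2×V: weight 14 ≤ 16, strength 2·6 = 12.
1×V and 1×P: weight 16 ≤ 16, strength 1·6 + 1·9 = 15.
Best is 15.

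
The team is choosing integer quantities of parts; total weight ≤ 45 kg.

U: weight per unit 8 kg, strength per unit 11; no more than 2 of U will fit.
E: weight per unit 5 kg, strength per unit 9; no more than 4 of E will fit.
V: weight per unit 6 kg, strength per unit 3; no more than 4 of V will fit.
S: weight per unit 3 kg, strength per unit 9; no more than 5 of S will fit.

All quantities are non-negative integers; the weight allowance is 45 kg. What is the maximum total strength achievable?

This is a bounded integer knapsack.
S has the best ratio (9/3); taking only S gives at most 5×9 = 45 (stopped by the supply cap of 5).
Mixing does better — 1×U, 4×E, and 5×S: weight 43 ≤ 45, strength 1·11 + 4·9 + 5·9 = 92.

92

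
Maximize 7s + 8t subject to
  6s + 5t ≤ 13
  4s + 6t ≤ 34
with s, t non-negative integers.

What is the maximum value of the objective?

16

Relaxing integrality, the LP optimum is 20.80 at (s,t) = (0, 2.6), which is not an integer point.
(s,t)=(0,2): 6·0+5·2=10≤13, 4·0+6·2=12≤34, objective 16.
(s,t)=(1,1): 6·1+5·1=11≤13, 4·1+6·1=10≤34, objective 15.
(s,t)=(0,1): 6·0+5·1=5≤13, 4·0+6·1=6≤34, objective 8.
Maximum is 16 at (s,t)=(0,2).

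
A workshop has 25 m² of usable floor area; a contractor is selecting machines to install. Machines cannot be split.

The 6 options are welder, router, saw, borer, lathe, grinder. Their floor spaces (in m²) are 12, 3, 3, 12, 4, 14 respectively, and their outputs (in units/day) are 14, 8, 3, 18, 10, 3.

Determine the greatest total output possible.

Allowing fractional choices, the relaxed optimum would be about 43.0, but machines are indivisible.
router + saw + borer + lathe: floor space 3 + 3 + 12 + 4 = 22 ≤ 25, output 8 + 3 + 18 + 10 = 39.
router + borer + lathe: floor space 3 + 12 + 4 = 19 ≤ 25, output 8 + 18 + 10 = 36.
Best is router, saw, borer, and lathe with total output 39.

39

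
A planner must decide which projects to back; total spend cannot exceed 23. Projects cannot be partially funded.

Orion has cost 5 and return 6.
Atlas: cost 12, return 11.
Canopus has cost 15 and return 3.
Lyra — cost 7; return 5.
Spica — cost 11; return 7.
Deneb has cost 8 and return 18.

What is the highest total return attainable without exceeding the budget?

Take Atlas and Deneb: cost 12 + 8 = 20 ≤ 23, return 11 + 18 = 29.
No feasible combination exceeds this.

29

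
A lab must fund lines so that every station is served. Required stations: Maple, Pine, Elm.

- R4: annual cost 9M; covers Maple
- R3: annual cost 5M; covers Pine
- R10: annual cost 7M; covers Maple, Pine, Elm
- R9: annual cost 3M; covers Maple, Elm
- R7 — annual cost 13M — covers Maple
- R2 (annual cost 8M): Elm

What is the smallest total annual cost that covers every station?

The greedy cost-per-new-station heuristic would pick R9 and R3 for 8, but a cheaper cover exists.
R10 alone covers Maple, Pine, Elm — every station.
Total annual cost: 7.
No cover costs less than 7.

7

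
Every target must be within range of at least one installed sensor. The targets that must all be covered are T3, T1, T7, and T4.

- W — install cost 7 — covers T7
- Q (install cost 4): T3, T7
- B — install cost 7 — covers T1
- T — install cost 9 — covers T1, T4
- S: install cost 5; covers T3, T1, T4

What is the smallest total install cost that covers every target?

Choose Q and S: together they cover T3, T1, T7, T4 — every target.
Total install cost: 4 + 5 = 9.
No cover costs less than 9.

9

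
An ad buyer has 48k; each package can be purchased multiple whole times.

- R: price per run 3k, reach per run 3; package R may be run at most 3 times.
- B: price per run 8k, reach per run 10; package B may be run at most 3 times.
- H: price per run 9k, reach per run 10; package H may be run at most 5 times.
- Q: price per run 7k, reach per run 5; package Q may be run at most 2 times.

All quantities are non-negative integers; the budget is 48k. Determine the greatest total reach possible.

56

B has the best ratio (10/8); taking only B gives at most 3×10 = 30 (stopped by the supply cap of 3).
Mixing does better — 2×R, 3×B, and 2×H: price 48 ≤ 48, reach 2·3 + 3·10 + 2·10 = 56.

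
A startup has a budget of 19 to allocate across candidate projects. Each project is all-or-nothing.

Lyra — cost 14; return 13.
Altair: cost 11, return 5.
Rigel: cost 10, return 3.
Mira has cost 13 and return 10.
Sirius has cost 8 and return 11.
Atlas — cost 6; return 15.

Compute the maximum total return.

Treat it as a binary knapsack problem.
Altair + Atlas: cost 11 + 6 = 17 ≤ 19, return 5 + 15 = 20.
Sirius + Atlas: cost 8 + 6 = 14 ≤ 19, return 11 + 15 = 26.
Mira + Atlas: cost 13 + 6 = 19 ≤ 19, return 10 + 15 = 25.
Best is Sirius and Atlas with total return 26.

26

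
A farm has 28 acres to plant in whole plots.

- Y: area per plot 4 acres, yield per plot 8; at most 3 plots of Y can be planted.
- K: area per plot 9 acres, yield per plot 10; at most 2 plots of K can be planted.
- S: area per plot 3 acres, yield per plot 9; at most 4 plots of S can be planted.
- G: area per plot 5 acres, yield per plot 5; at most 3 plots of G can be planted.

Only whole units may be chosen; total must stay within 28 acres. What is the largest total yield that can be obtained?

3×Y and 4×S: area 24 ≤ 28, yield 3·8 + 4·9 = 60.
2×Y, 4×S, and 1×G: area 25 ≤ 28, yield 2·8 + 4·9 + 1·5 = 57.
Best is 60.

60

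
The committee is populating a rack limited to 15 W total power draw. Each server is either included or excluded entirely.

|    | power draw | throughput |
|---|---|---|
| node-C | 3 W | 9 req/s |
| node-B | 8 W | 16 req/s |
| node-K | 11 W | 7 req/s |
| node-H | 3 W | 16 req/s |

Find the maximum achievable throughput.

Take node-C, node-B, and node-H: power draw 3 + 8 + 3 = 14 ≤ 15, throughput 9 + 16 + 16 = 41.
No other feasible combination does better.

41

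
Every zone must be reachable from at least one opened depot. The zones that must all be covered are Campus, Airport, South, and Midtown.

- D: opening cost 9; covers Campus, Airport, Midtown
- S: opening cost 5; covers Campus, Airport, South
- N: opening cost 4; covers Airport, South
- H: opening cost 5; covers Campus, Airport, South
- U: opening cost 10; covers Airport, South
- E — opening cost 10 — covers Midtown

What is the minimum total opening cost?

13

This is a weighted set-cover instance.
The greedy cost-per-new-zone heuristic would pick S and D for 14, but a cheaper cover exists.
Choose D and N: together they cover Campus, Airport, South, Midtown — every zone.
Total opening cost: 9 + 4 = 13.
No cover costs less than 13.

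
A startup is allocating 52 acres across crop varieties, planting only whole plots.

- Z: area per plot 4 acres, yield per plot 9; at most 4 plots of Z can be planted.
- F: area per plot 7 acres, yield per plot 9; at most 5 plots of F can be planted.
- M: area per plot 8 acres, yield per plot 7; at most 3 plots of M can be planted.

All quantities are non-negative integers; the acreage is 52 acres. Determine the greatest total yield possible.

Z has the best ratio (9/4); taking only Z gives at most 4×9 = 36 (stopped by the supply cap of 4).
Mixing does better — 4×Z and 5×F: area 51 ≤ 52, yield 4·9 + 5·9 = 81.

81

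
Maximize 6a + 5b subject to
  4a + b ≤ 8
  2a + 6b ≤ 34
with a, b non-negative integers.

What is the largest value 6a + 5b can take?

(a,b)=(1,4): 4·1+1·4=8≤8, 2·1+6·4=26≤34, objective 26.
(a,b)=(0,5): 4·0+1·5=5≤8, 2·0+6·5=30≤34, objective 25.
(a,b)=(1,3): 4·1+1·3=7≤8, 2·1+6·3=20≤34, objective 21.
No feasible integer point exceeds 26.

26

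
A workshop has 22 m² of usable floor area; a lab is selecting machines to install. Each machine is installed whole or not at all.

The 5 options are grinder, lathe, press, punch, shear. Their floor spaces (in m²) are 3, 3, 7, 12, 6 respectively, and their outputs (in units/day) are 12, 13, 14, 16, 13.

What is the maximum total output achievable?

52

Allowing fractional choices, the relaxed optimum would be about 56.0, but machines are indivisible.
lathe + press + punch: floor space 3 + 7 + 12 = 22 ≤ 22, output 13 + 14 + 16 = 43.
lathe + punch + shear: floor space 3 + 12 + 6 = 21 ≤ 22, output 13 + 16 + 13 = 42.
grinder + lathe + press + shear: floor space 3 + 3 + 7 + 6 = 19 ≤ 22, output 12 + 13 + 14 + 13 = 52.
Best is grinder, lathe, press, and shear with total output 52.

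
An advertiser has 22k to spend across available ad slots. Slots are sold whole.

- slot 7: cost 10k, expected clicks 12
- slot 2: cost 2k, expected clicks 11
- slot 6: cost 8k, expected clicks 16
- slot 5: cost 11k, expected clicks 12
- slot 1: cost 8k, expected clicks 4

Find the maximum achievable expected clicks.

Take slot 7, slot 2, and slot 6: cost 10 + 2 + 8 = 20 ≤ 22, expected clicks 12 + 11 + 16 = 39.
No feasible combination exceeds this.

39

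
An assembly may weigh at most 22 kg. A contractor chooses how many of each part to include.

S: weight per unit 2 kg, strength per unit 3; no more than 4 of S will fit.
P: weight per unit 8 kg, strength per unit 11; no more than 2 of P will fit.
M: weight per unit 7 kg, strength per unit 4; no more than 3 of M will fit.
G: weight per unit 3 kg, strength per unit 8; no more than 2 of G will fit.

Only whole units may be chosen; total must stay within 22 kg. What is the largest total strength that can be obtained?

39

This is a bounded integer knapsack.
G has the best ratio (8/3); taking only G gives at most 2×8 = 16 (stopped by the supply cap of 2).
Mixing does better — 4×S, 1×P, and 2×G: weight 22 ≤ 22, strength 4·3 + 1·11 + 2·8 = 39.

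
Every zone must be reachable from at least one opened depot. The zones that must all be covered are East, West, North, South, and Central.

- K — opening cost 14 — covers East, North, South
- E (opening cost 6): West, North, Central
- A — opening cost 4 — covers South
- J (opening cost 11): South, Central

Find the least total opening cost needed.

20

This is an integer covering problem.
The greedy cost-per-new-zone heuristic would pick E, A, and K for 24, but a cheaper cover exists.
Choose K and E: together they cover East, West, North, South, Central — every zone.
Total opening cost: 14 + 6 = 20.
No cover costs less than 20.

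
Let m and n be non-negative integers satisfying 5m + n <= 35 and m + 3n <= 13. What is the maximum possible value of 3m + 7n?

33

The continuous relaxation peaks at (6.57, 2.14) with value 34.71; rounding to a feasible lattice point costs some objective.
(m,n)=(4,3): 5·4+1·3=23≤35, 1·4+3·3=13≤13, objective 33.
(m,n)=(6,2): 5·6+1·2=32≤35, 1·6+3·2=12≤13, objective 32.
(m,n)=(3,3): 5·3+1·3=18≤35, 1·3+3·3=12≤13, objective 30.
(m,n)=(5,2): 5·5+1·2=27≤35, 1·5+3·2=11≤13, objective 29.
The best lattice point is (4,3), giving 33.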